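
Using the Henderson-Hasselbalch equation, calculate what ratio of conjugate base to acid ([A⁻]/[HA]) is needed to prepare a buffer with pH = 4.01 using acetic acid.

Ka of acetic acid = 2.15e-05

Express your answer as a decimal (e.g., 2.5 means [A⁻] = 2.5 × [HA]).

pKa = -log(2.15e-05) = 4.6676. pH = pKa + log([A⁻]/[HA]), so log([A⁻]/[HA]) = pH − pKa = 4.01 − 4.6676 = -0.6576. [A⁻]/[HA] = 10^(-0.6576) = 0.220

[A⁻]/[HA] = 0.220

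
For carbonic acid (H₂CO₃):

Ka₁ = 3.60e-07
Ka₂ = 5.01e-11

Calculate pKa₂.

pKa₂ = -log(Ka₂) = -log(5.01e-11) = 10.30.

pK_{a2} = 10.30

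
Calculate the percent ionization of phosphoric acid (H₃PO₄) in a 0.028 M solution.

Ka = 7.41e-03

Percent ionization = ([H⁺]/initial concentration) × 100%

Using Ka equilibrium: x² + Ka×x - Ka×C = 0. Solving: [H⁺] = 1.1168e-02. Percent = (1.1168e-02/0.028) × 100

Percent ionization = 39.9%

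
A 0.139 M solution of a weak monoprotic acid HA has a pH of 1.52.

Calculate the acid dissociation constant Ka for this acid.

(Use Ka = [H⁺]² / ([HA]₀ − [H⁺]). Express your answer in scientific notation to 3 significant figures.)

[H⁺] = 10^(−pH) = 10^(−1.52) = 3.020e-02 M. For HA ⇌ H⁺ + A⁻, Ka = [H⁺][A⁻]/[HA] = [H⁺]² / ([HA]₀ − [H⁺]) = (3.020e-02)² / (0.139 − 3.020e-02) = 8.38e-03.

K_a = 8.38e-03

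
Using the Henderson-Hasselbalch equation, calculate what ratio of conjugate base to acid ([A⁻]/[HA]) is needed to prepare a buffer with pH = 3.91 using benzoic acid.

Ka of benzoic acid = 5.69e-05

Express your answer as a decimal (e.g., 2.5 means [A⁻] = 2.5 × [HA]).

pKa = -log(5.69e-05) = 4.2449. pH = pKa + log([A⁻]/[HA]), so log([A⁻]/[HA]) = pH − pKa = 3.91 − 4.2449 = -0.3349. [A⁻]/[HA] = 10^(-0.3349) = 0.463

[A⁻]/[HA] = 0.463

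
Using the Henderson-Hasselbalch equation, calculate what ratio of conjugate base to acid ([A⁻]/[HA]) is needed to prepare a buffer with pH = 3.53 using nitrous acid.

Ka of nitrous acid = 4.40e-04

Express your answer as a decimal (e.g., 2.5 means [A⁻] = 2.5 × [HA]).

pKa = -log(4.40e-04) = 3.3565. pH = pKa + log([A⁻]/[HA]), so log([A⁻]/[HA]) = pH − pKa = 3.53 − 3.3565 = 0.1735. [A⁻]/[HA] = 10^(0.1735) = 1.49

[A⁻]/[HA] = 1.49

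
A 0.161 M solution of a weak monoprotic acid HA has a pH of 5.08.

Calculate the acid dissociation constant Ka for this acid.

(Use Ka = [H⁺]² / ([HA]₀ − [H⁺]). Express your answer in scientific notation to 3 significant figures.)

[H⁺] = 10^(−pH) = 10^(−5.08) = 8.318e-06 M. For HA ⇌ H⁺ + A⁻, Ka = [H⁺][A⁻]/[HA] = [H⁺]² / ([HA]₀ − [H⁺]) = (8.318e-06)² / (0.161 − 8.318e-06) = 4.30e-10.

K_a = 4.30e-10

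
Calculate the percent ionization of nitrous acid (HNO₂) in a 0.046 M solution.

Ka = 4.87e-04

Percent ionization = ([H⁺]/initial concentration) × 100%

Using Ka equilibrium: x² + Ka×x - Ka×C = 0. Solving: [H⁺] = 4.4958e-03. Percent = (4.4958e-03/0.046) × 100

Percent ionization = 9.77%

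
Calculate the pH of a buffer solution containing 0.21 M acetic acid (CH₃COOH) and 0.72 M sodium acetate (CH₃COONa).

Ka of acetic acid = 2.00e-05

pKa = -log(2.00e-05) = 4.70. pH = pKa + log([A⁻]/[HA]) = 4.70 + log(0.72/0.21)

pH = 5.23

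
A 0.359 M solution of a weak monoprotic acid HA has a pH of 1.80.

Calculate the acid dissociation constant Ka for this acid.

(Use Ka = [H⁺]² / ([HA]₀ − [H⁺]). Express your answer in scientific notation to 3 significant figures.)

[H⁺] = 10^(−pH) = 10^(−1.80) = 1.585e-02 M. For HA ⇌ H⁺ + A⁻, Ka = [H⁺][A⁻]/[HA] = [H⁺]² / ([HA]₀ − [H⁺]) = (1.585e-02)² / (0.359 − 1.585e-02) = 7.32e-04.

K_a = 7.32e-04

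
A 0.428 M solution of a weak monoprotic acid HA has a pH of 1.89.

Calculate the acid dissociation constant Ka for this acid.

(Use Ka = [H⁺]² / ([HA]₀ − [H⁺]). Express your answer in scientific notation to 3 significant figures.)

[H⁺] = 10^(−pH) = 10^(−1.89) = 1.288e-02 M. For HA ⇌ H⁺ + A⁻, Ka = [H⁺][A⁻]/[HA] = [H⁺]² / ([HA]₀ − [H⁺]) = (1.288e-02)² / (0.428 − 1.288e-02) = 4.00e-04.

K_a = 4.00e-04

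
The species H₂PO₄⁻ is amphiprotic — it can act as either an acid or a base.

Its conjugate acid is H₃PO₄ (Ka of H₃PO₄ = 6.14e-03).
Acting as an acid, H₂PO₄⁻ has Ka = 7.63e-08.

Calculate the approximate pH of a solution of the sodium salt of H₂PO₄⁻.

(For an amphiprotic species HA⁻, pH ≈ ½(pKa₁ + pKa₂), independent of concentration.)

pKa₁ = -log(6.14e-03) = 2.21; pKa₂ = -log(7.63e-08) = 7.12. For an amphiprotic species, pH ≈ ½(pKa₁ + pKa₂) = ½(2.21 + 7.12) = 4.66.

pH = 4.66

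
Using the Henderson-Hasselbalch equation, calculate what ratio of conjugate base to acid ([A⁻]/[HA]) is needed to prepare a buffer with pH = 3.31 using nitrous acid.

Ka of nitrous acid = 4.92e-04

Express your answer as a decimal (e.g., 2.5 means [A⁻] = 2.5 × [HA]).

pKa = -log(4.92e-04) = 3.3080. pH = pKa + log([A⁻]/[HA]), so log([A⁻]/[HA]) = pH − pKa = 3.31 − 3.3080 = 0.0020. [A⁻]/[HA] = 10^(0.0020) = 1.00

[A⁻]/[HA] = 1.00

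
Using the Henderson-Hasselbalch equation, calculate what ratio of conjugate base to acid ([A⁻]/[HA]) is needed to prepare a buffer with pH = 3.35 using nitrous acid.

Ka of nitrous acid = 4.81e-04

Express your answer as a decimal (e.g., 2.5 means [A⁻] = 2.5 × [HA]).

pKa = -log(4.81e-04) = 3.3179. pH = pKa + log([A⁻]/[HA]), so log([A⁻]/[HA]) = pH − pKa = 3.35 − 3.3179 = 0.0321. [A⁻]/[HA] = 10^(0.0321) = 1.08

[A⁻]/[HA] = 1.08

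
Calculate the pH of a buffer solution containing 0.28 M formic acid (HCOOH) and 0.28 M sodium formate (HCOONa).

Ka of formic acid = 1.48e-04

pKa = -log(1.48e-04) = 3.83. pH = pKa + log([A⁻]/[HA]) = 3.83 + log(0.28/0.28)

pH = 3.83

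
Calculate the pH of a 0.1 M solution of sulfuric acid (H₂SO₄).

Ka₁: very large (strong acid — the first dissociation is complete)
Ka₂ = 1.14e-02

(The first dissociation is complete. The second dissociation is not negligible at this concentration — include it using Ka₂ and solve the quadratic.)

First dissociation is complete: [H⁺]₀ = [HSO₄⁻]₀ = C = 0.1 M. Second dissociation HSO₄⁻ ⇌ H⁺ + SO₄²⁻: let x = [SO₄²⁻]. Ka₂ = (C + x)·x / (C − x) = 1.14e-02 → x² + (C + Ka₂)·x − Ka₂·C = 0 → x² + 0.11140·x − 1.140e-03 = 0. x = (−0.11140 + √(0.11140² + 4 × 1.140e-03)) / 2 = 9.4344e-03 M. [H⁺] = C + x = 0.1 + 9.4344e-03 = 1.0943e-01 M. pH = -log(1.0943e-01) = 0.96.

pH = 0.96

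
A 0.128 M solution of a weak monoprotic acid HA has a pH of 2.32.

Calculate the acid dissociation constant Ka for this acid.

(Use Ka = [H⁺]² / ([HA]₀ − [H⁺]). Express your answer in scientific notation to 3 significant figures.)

[H⁺] = 10^(−pH) = 10^(−2.32) = 4.786e-03 M. For HA ⇌ H⁺ + A⁻, Ka = [H⁺][A⁻]/[HA] = [H⁺]² / ([HA]₀ − [H⁺]) = (4.786e-03)² / (0.128 − 4.786e-03) = 1.86e-04.

K_a = 1.86e-04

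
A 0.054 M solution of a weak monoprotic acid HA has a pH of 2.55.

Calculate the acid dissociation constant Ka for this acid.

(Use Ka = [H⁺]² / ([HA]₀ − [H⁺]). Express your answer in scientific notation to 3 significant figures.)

[H⁺] = 10^(−pH) = 10^(−2.55) = 2.818e-03 M. For HA ⇌ H⁺ + A⁻, Ka = [H⁺][A⁻]/[HA] = [H⁺]² / ([HA]₀ − [H⁺]) = (2.818e-03)² / (0.054 − 2.818e-03) = 1.55e-04.

K_a = 1.55e-04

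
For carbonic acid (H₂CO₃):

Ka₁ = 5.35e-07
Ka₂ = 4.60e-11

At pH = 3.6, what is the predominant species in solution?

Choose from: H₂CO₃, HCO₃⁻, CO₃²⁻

pKa₁ = 6.27, pKa₂ = 10.34. For a polyprotic acid the predominant species crosses at each pKa: below pKa_n the protonated form dominates, above it the deprotonated form does. At pH = 3.6, the predominant species is H₂CO₃.

H₂CO₃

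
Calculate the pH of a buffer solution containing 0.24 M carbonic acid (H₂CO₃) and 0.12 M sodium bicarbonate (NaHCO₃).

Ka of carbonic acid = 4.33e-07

pKa = -log(4.33e-07) = 6.36. pH = pKa + log([A⁻]/[HA]) = 6.36 + log(0.12/0.24)

pH = 6.06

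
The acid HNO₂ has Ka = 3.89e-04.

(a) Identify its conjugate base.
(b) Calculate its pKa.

(a) The conjugate base is formed by removing one H⁺ from HNO₂, giving NO₂⁻. (b) pKa = -log(Ka) = -log(3.89e-04) = 3.41.

Conjugate base: NO₂⁻; pK_a = 3.41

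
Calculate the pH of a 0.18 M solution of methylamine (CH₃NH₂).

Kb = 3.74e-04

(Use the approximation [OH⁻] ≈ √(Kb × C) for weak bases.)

[OH⁻] = √(Kb × C) = √(3.74e-04 × 0.18) = 8.2049e-03. pOH = 2.09, pH = 14 - pOH

pH = 11.91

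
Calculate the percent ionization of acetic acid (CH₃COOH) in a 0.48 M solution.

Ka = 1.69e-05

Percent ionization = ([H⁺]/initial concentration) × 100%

Using Ka equilibrium: x² + Ka×x - Ka×C = 0. Solving: [H⁺] = 2.8397e-03. Percent = (2.8397e-03/0.48) × 100

Percent ionization = 0.592%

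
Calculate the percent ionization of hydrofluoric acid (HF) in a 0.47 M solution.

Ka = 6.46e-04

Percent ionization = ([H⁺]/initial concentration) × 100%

Using Ka equilibrium: x² + Ka×x - Ka×C = 0. Solving: [H⁺] = 1.7105e-02. Percent = (1.7105e-02/0.47) × 100

Percent ionization = 3.64%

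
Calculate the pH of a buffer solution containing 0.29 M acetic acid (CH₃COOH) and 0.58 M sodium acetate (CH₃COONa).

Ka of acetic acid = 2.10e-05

pKa = -log(2.10e-05) = 4.68. pH = pKa + log([A⁻]/[HA]) = 4.68 + log(0.58/0.29)

pH = 4.98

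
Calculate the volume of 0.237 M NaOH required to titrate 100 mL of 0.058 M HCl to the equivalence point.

At equivalence: moles acid = moles base. moles HCl = 0.058 × 100/1000 = 0.0058 mol. V_base = moles / 0.237 × 1000 = 24.5 mL.

V_{base} = 24.5 mL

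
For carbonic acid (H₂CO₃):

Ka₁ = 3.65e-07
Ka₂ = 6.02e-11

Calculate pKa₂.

pKa₂ = -log(Ka₂) = -log(6.02e-11) = 10.22.

pK_{a2} = 10.22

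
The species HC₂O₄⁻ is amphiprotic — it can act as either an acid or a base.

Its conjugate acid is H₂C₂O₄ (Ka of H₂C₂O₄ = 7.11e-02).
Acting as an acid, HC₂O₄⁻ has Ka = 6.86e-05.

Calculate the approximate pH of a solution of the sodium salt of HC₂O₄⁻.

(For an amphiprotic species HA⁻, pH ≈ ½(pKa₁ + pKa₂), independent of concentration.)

pKa₁ = -log(7.11e-02) = 1.15; pKa₂ = -log(6.86e-05) = 4.16. For an amphiprotic species, pH ≈ ½(pKa₁ + pKa₂) = ½(1.15 + 4.16) = 2.66.

pH = 2.66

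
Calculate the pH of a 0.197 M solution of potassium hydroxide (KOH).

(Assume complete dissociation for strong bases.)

[OH⁻] = 0.197 M for strong base. pOH = -log[OH⁻] = 0.71, pH = 14 - pOH

pH = 13.29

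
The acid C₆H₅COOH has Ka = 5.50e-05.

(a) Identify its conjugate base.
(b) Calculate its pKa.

(a) The conjugate base is formed by removing one H⁺ from C₆H₅COOH, giving C₆H₅COO⁻. (b) pKa = -log(Ka) = -log(5.50e-05) = 4.26.

Conjugate base: C₆H₅COO⁻; pK_a = 4.26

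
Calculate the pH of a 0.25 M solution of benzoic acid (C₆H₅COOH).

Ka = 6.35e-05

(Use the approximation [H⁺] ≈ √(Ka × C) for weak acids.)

[H⁺] = √(Ka × C) = √(6.35e-05 × 0.25) = 3.9843e-03. pH = -log(3.9843e-03)

pH = 2.40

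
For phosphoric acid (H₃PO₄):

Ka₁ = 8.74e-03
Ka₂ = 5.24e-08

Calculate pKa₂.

pKa₂ = -log(Ka₂) = -log(5.24e-08) = 7.28.

pK_{a2} = 7.28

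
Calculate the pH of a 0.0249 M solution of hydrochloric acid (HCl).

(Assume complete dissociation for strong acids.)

[H⁺] = 0.0249 M for strong acid. pH = -log[H⁺] = -log(0.0249)

pH = 1.60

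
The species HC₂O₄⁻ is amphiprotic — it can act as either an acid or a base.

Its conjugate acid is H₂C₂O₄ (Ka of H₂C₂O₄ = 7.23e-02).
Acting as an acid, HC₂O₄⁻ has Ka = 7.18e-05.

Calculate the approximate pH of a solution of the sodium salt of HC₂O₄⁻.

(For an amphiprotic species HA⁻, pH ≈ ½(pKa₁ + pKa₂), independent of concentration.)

pKa₁ = -log(7.23e-02) = 1.14; pKa₂ = -log(7.18e-05) = 4.14. For an amphiprotic species, pH ≈ ½(pKa₁ + pKa₂) = ½(1.14 + 4.14) = 2.64.

pH = 2.64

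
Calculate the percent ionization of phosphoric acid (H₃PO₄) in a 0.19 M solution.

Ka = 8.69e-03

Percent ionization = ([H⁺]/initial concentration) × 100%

Using Ka equilibrium: x² + Ka×x - Ka×C = 0. Solving: [H⁺] = 3.6520e-02. Percent = (3.6520e-02/0.19) × 100

Percent ionization = 19.2%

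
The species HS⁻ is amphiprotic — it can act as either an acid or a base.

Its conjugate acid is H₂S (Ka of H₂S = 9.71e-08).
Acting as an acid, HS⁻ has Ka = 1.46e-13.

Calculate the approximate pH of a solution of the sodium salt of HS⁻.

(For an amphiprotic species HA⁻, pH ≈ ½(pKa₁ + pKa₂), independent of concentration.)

pKa₁ = -log(9.71e-08) = 7.01; pKa₂ = -log(1.46e-13) = 12.84. For an amphiprotic species, pH ≈ ½(pKa₁ + pKa₂) = ½(7.01 + 12.84) = 9.92.

pH = 9.92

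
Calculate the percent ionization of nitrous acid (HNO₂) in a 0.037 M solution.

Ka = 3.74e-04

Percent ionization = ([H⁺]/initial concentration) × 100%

Using Ka equilibrium: x² + Ka×x - Ka×C = 0. Solving: [H⁺] = 3.5376e-03. Percent = (3.5376e-03/0.037) × 100

Percent ionization = 9.56%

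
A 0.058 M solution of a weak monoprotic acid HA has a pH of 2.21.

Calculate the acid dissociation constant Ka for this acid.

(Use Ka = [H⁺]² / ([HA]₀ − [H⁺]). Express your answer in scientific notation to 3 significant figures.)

[H⁺] = 10^(−pH) = 10^(−2.21) = 6.166e-03 M. For HA ⇌ H⁺ + A⁻, Ka = [H⁺][A⁻]/[HA] = [H⁺]² / ([HA]₀ − [H⁺]) = (6.166e-03)² / (0.058 − 6.166e-03) = 7.33e-04.

K_a = 7.33e-04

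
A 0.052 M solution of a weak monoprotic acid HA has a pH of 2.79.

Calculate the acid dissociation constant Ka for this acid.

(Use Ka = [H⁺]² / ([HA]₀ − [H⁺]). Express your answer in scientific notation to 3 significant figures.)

[H⁺] = 10^(−pH) = 10^(−2.79) = 1.622e-03 M. For HA ⇌ H⁺ + A⁻, Ka = [H⁺][A⁻]/[HA] = [H⁺]² / ([HA]₀ − [H⁺]) = (1.622e-03)² / (0.052 − 1.622e-03) = 5.22e-05.

K_a = 5.22e-05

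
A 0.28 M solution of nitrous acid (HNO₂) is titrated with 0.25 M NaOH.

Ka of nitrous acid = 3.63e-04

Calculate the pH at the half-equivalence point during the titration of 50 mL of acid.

At half-equivalence [HA] = [A⁻], so Henderson-Hasselbalch gives pH = pKa = -log(3.63e-04) = 3.44.

pH = pKa = 3.44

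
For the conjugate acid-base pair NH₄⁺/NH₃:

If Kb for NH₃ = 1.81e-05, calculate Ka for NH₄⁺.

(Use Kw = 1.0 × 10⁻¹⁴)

For a conjugate pair Ka × Kb = Kw, so Ka = Kw/Kb = 1.0 × 10⁻¹⁴ / 1.81e-05 = 5.52e-10.

K_a = 5.52e-10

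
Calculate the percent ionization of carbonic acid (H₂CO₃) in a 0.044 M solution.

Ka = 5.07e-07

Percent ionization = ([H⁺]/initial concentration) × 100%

Using Ka equilibrium: x² + Ka×x - Ka×C = 0. Solving: [H⁺] = 1.4911e-04. Percent = (1.4911e-04/0.044) × 100

Percent ionization = 0.339%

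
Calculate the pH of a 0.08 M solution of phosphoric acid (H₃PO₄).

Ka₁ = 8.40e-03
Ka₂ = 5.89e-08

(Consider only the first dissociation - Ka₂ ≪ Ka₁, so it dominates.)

First dissociation dominates. From Ka₁ = [H⁺][HA⁻]/[H₂A], x² + Ka₁·x − Ka₁·C = 0 with C = 0.08 M and Ka₁ = 8.40e-03. Solving: [H⁺] = (−Ka₁ + √(Ka₁² + 4·Ka₁·C)) / 2 = 2.2061e-02 M. pH = -log(2.2061e-02) = 1.66.

pH = 1.66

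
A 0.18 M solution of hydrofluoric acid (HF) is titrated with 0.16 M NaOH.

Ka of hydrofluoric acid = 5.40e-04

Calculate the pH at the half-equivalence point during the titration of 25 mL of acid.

At half-equivalence [HA] = [A⁻], so Henderson-Hasselbalch gives pH = pKa = -log(5.40e-04) = 3.27.

pH = pKa = 3.27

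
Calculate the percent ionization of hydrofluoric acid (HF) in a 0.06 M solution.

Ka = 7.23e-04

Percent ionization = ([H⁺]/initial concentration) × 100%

Using Ka equilibrium: x² + Ka×x - Ka×C = 0. Solving: [H⁺] = 6.2348e-03. Percent = (6.2348e-03/0.06) × 100

Percent ionization = 10.4%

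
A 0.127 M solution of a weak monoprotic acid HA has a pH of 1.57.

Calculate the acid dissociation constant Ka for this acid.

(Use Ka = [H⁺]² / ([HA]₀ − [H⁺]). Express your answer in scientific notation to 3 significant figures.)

[H⁺] = 10^(−pH) = 10^(−1.57) = 2.692e-02 M. For HA ⇌ H⁺ + A⁻, Ka = [H⁺][A⁻]/[HA] = [H⁺]² / ([HA]₀ − [H⁺]) = (2.692e-02)² / (0.127 − 2.692e-02) = 7.24e-03.

K_a = 7.24e-03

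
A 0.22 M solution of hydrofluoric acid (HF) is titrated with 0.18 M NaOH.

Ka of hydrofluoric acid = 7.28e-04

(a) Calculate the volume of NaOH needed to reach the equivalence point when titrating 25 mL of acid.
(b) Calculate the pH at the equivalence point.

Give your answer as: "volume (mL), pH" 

moles acid = 0.22 × 25/1000 = 0.0055 mol; V_base = moles/0.18 × 1000 = 30.6 mL. At equivalence only the conjugate base is present: [A⁻] = 0.0055/0.056 = 9.9000e-02 M. Kb = Kw/Ka = 1.37e-11; [OH⁻] = √(Kb × [A⁻]) = 1.1661e-06; pOH = 5.93; pH = 14 - pOH = 8.07.

V = 30.6 mL, pH = 8.07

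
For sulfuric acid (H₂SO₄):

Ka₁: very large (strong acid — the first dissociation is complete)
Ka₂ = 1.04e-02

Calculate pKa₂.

pKa₂ = -log(Ka₂) = -log(1.04e-02) = 1.98.

pK_{a2} = 1.98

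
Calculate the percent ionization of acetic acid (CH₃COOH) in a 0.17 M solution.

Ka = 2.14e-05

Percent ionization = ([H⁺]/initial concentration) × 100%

Using Ka equilibrium: x² + Ka×x - Ka×C = 0. Solving: [H⁺] = 1.8967e-03. Percent = (1.8967e-03/0.17) × 100

Percent ionization = 1.12%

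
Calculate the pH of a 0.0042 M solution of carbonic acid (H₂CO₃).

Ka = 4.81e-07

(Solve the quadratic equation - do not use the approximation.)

x² + Ka×x - Ka×C = 0. Using quadratic formula: [H⁺] = 4.4707e-05

pH = 4.35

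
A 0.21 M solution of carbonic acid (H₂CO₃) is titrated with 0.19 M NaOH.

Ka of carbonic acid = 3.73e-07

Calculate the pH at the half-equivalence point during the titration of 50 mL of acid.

At half-equivalence [HA] = [A⁻], so Henderson-Hasselbalch gives pH = pKa = -log(3.73e-07) = 6.43.

pH = pKa = 6.43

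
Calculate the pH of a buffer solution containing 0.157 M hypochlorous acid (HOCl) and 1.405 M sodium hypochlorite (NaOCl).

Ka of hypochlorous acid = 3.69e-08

pKa = -log(3.69e-08) = 7.43. pH = pKa + log([A⁻]/[HA]) = 7.43 + log(1.405/0.157)

pH = 8.38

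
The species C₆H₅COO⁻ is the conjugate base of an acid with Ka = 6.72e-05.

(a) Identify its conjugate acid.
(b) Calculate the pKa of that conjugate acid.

(a) The conjugate acid is formed by adding one H⁺ to C₆H₅COO⁻, giving C₆H₅COOH. (b) pKa = -log(Ka) = -log(6.72e-05) = 4.17.

Conjugate acid: C₆H₅COOH; pK_a = 4.17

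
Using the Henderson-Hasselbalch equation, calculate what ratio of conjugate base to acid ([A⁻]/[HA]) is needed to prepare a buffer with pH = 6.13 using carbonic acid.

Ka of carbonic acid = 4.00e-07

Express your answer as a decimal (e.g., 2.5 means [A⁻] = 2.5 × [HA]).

pKa = -log(4.00e-07) = 6.3979. pH = pKa + log([A⁻]/[HA]), so log([A⁻]/[HA]) = pH − pKa = 6.13 − 6.3979 = -0.2679. [A⁻]/[HA] = 10^(-0.2679) = 0.540

[A⁻]/[HA] = 0.540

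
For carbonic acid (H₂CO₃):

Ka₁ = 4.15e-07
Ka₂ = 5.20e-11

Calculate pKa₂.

pKa₂ = -log(Ka₂) = -log(5.20e-11) = 10.28.

pK_{a2} = 10.28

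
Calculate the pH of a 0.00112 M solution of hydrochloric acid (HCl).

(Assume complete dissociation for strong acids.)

[H⁺] = 0.00112 M for strong acid. pH = -log[H⁺] = -log(0.00112)

pH = 2.95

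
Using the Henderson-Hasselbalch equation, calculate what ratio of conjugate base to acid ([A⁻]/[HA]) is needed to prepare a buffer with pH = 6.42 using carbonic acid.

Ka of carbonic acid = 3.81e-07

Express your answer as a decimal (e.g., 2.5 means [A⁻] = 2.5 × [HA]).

pKa = -log(3.81e-07) = 6.4191. pH = pKa + log([A⁻]/[HA]), so log([A⁻]/[HA]) = pH − pKa = 6.42 − 6.4191 = 0.0009. [A⁻]/[HA] = 10^(0.0009) = 1.00

[A⁻]/[HA] = 1.00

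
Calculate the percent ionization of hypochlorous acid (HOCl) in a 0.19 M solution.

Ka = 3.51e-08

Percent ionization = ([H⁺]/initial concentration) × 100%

Using Ka equilibrium: x² + Ka×x - Ka×C = 0. Solving: [H⁺] = 8.1646e-05. Percent = (8.1646e-05/0.19) × 100

Percent ionization = 0.043%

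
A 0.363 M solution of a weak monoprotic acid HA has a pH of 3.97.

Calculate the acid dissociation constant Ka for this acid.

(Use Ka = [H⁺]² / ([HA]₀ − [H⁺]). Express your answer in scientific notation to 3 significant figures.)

[H⁺] = 10^(−pH) = 10^(−3.97) = 1.072e-04 M. For HA ⇌ H⁺ + A⁻, Ka = [H⁺][A⁻]/[HA] = [H⁺]² / ([HA]₀ − [H⁺]) = (1.072e-04)² / (0.363 − 1.072e-04) = 3.16e-08.

K_a = 3.16e-08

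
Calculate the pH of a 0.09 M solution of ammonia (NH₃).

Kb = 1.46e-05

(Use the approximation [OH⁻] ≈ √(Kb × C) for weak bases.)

[OH⁻] = √(Kb × C) = √(1.46e-05 × 0.09) = 1.1463e-03. pOH = 2.94, pH = 14 - pOH

pH = 11.06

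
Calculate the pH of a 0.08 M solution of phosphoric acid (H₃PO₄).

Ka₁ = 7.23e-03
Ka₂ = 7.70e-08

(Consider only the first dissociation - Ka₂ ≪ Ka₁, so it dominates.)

First dissociation dominates. From Ka₁ = [H⁺][HA⁻]/[H₂A], x² + Ka₁·x − Ka₁·C = 0 with C = 0.08 M and Ka₁ = 7.23e-03. Solving: [H⁺] = (−Ka₁ + √(Ka₁² + 4·Ka₁·C)) / 2 = 2.0705e-02 M. pH = -log(2.0705e-02) = 1.68.

pH = 1.68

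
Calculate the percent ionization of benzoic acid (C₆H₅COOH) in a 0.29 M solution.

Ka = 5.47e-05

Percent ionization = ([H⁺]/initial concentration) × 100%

Using Ka equilibrium: x² + Ka×x - Ka×C = 0. Solving: [H⁺] = 3.9556e-03. Percent = (3.9556e-03/0.29) × 100

Percent ionization = 1.36%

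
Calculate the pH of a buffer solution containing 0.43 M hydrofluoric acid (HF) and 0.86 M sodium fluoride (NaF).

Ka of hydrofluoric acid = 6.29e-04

pKa = -log(6.29e-04) = 3.20. pH = pKa + log([A⁻]/[HA]) = 3.20 + log(0.86/0.43)

pH = 3.50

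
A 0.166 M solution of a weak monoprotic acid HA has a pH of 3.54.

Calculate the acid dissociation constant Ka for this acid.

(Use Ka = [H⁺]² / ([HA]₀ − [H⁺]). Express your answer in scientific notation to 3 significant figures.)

[H⁺] = 10^(−pH) = 10^(−3.54) = 2.884e-04 M. For HA ⇌ H⁺ + A⁻, Ka = [H⁺][A⁻]/[HA] = [H⁺]² / ([HA]₀ − [H⁺]) = (2.884e-04)² / (0.166 − 2.884e-04) = 5.02e-07.

K_a = 5.02e-07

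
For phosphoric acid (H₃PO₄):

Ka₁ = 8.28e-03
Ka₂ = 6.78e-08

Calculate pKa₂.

pKa₂ = -log(Ka₂) = -log(6.78e-08) = 7.17.

pK_{a2} = 7.17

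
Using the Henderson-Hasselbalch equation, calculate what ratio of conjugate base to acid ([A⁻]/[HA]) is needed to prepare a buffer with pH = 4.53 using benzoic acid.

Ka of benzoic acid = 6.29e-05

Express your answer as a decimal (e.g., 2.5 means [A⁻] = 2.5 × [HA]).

pKa = -log(6.29e-05) = 4.2013. pH = pKa + log([A⁻]/[HA]), so log([A⁻]/[HA]) = pH − pKa = 4.53 − 4.2013 = 0.3287. [A⁻]/[HA] = 10^(0.3287) = 2.13

[A⁻]/[HA] = 2.13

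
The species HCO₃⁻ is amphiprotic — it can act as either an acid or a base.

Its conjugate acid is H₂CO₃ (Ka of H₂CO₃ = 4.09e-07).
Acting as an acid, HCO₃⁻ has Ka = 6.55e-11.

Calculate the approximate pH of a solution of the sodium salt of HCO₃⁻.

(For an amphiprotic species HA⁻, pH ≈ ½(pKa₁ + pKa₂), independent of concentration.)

pKa₁ = -log(4.09e-07) = 6.39; pKa₂ = -log(6.55e-11) = 10.18. For an amphiprotic species, pH ≈ ½(pKa₁ + pKa₂) = ½(6.39 + 10.18) = 8.29.

pH = 8.29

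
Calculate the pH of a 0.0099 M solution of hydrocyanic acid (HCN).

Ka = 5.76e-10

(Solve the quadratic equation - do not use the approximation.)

x² + Ka×x - Ka×C = 0. Using quadratic formula: [H⁺] = 2.3877e-06

pH = 5.62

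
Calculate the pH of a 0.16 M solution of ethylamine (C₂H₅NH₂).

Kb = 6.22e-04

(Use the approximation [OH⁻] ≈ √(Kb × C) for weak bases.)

[OH⁻] = √(Kb × C) = √(6.22e-04 × 0.16) = 9.9760e-03. pOH = 2.00, pH = 14 - pOH

pH = 12.00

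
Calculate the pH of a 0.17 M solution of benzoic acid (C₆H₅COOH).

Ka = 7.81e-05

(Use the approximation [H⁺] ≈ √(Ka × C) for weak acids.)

[H⁺] = √(Ka × C) = √(7.81e-05 × 0.17) = 3.6438e-03. pH = -log(3.6438e-03)

pH = 2.44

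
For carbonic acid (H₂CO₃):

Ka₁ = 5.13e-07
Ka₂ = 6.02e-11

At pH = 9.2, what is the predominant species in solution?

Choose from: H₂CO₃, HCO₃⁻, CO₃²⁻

pKa₁ = 6.29, pKa₂ = 10.22. For a polyprotic acid the predominant species crosses at each pKa: below pKa_n the protonated form dominates, above it the deprotonated form does. At pH = 9.2, the predominant species is HCO₃⁻.

HCO₃⁻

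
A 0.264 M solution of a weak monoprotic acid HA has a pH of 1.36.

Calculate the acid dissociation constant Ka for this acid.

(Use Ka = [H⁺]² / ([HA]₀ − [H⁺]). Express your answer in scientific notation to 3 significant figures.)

[H⁺] = 10^(−pH) = 10^(−1.36) = 4.365e-02 M. For HA ⇌ H⁺ + A⁻, Ka = [H⁺][A⁻]/[HA] = [H⁺]² / ([HA]₀ − [H⁺]) = (4.365e-02)² / (0.264 − 4.365e-02) = 8.65e-03.

K_a = 8.65e-03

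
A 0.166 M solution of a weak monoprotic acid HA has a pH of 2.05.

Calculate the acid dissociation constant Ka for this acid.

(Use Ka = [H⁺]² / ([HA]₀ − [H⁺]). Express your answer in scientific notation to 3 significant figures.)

[H⁺] = 10^(−pH) = 10^(−2.05) = 8.913e-03 M. For HA ⇌ H⁺ + A⁻, Ka = [H⁺][A⁻]/[HA] = [H⁺]² / ([HA]₀ − [H⁺]) = (8.913e-03)² / (0.166 − 8.913e-03) = 5.06e-04.

K_a = 5.06e-04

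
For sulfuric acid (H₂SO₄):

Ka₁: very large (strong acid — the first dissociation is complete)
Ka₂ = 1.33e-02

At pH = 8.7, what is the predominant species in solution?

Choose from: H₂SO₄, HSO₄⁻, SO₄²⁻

The first dissociation is complete, so H₂SO₄ itself is never the predominant species in water; pKa₂ = -log(1.33e-02) = 1.88. For a polyprotic acid the predominant species crosses at each pKa: below pKa_n the protonated form dominates, above it the deprotonated form does. At pH = 8.7, the predominant species is SO₄²⁻.

SO₄²⁻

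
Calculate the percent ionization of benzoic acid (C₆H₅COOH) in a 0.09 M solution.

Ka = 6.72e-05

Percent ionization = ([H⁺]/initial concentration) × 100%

Using Ka equilibrium: x² + Ka×x - Ka×C = 0. Solving: [H⁺] = 2.4259e-03. Percent = (2.4259e-03/0.09) × 100

Percent ionization = 2.7%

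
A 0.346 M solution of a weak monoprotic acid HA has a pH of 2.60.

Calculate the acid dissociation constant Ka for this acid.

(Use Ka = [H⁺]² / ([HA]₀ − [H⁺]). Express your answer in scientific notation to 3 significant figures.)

[H⁺] = 10^(−pH) = 10^(−2.60) = 2.512e-03 M. For HA ⇌ H⁺ + A⁻, Ka = [H⁺][A⁻]/[HA] = [H⁺]² / ([HA]₀ − [H⁺]) = (2.512e-03)² / (0.346 − 2.512e-03) = 1.84e-05.

K_a = 1.84e-05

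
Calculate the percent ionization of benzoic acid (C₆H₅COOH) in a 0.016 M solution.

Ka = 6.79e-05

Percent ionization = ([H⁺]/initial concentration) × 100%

Using Ka equilibrium: x² + Ka×x - Ka×C = 0. Solving: [H⁺] = 1.0089e-03. Percent = (1.0089e-03/0.016) × 100

Percent ionization = 6.31%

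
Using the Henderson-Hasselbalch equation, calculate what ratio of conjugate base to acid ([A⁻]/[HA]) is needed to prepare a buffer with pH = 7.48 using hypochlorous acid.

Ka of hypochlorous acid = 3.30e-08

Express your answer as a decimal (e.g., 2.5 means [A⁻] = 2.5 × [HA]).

pKa = -log(3.30e-08) = 7.4815. pH = pKa + log([A⁻]/[HA]), so log([A⁻]/[HA]) = pH − pKa = 7.48 − 7.4815 = -0.0015. [A⁻]/[HA] = 10^(-0.0015) = 0.997

[A⁻]/[HA] = 0.997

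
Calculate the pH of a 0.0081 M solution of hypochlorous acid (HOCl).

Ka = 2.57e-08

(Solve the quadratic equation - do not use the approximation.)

x² + Ka×x - Ka×C = 0. Using quadratic formula: [H⁺] = 1.4415e-05

pH = 4.84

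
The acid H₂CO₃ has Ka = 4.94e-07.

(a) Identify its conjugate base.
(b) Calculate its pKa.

(a) The conjugate base is formed by removing one H⁺ from H₂CO₃, giving HCO₃⁻. (b) pKa = -log(Ka) = -log(4.94e-07) = 6.31.

Conjugate base: HCO₃⁻; pK_a = 6.31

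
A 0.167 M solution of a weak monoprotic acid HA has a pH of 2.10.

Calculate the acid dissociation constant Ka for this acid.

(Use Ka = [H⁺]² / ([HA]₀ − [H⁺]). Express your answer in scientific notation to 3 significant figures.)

[H⁺] = 10^(−pH) = 10^(−2.10) = 7.943e-03 M. For HA ⇌ H⁺ + A⁻, Ka = [H⁺][A⁻]/[HA] = [H⁺]² / ([HA]₀ − [H⁺]) = (7.943e-03)² / (0.167 − 7.943e-03) = 3.97e-04.

K_a = 3.97e-04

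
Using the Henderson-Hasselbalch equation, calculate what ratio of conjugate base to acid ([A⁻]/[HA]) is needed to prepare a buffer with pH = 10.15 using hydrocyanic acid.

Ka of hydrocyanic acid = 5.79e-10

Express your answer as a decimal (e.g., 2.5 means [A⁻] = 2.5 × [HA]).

pKa = -log(5.79e-10) = 9.2373. pH = pKa + log([A⁻]/[HA]), so log([A⁻]/[HA]) = pH − pKa = 10.15 − 9.2373 = 0.9127. [A⁻]/[HA] = 10^(0.9127) = 8.18

[A⁻]/[HA] = 8.18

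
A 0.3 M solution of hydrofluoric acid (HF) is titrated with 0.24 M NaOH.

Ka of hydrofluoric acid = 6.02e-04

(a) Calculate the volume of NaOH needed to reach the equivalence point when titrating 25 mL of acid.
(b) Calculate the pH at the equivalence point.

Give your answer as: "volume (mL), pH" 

moles acid = 0.3 × 25/1000 = 0.0075 mol; V_base = moles/0.24 × 1000 = 31.2 mL. At equivalence only the conjugate base is present: [A⁻] = 0.0075/0.056 = 1.3333e-01 M. Kb = Kw/Ka = 1.66e-11; [OH⁻] = √(Kb × [A⁻]) = 1.4882e-06; pOH = 5.83; pH = 14 - pOH = 8.17.

V = 31.2 mL, pH = 8.17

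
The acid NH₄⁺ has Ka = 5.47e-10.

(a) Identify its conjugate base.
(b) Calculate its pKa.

(a) The conjugate base is formed by removing one H⁺ from NH₄⁺, giving NH₃. (b) pKa = -log(Ka) = -log(5.47e-10) = 9.26.

Conjugate base: NH₃; pK_a = 9.26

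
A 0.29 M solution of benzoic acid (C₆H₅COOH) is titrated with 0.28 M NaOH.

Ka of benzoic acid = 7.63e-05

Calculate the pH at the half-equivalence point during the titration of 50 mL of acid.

At half-equivalence [HA] = [A⁻], so Henderson-Hasselbalch gives pH = pKa = -log(7.63e-05) = 4.12.

pH = pKa = 4.12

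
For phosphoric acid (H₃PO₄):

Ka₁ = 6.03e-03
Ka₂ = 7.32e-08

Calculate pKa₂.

pKa₂ = -log(Ka₂) = -log(7.32e-08) = 7.14.

pK_{a2} = 7.14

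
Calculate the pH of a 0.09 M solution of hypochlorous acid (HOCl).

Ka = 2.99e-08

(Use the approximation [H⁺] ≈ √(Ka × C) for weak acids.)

[H⁺] = √(Ka × C) = √(2.99e-08 × 0.09) = 5.1875e-05. pH = -log(5.1875e-05)

pH = 4.29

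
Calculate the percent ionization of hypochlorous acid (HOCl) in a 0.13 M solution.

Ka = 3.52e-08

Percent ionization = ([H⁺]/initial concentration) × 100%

Using Ka equilibrium: x² + Ka×x - Ka×C = 0. Solving: [H⁺] = 6.7629e-05. Percent = (6.7629e-05/0.13) × 100

Percent ionization = 0.052%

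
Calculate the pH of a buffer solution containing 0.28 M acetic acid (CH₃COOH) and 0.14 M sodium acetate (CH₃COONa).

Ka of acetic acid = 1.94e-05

pKa = -log(1.94e-05) = 4.71. pH = pKa + log([A⁻]/[HA]) = 4.71 + log(0.14/0.28)

pH = 4.41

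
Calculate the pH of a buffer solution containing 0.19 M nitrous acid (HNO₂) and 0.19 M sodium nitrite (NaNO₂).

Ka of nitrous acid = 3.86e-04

pKa = -log(3.86e-04) = 3.41. pH = pKa + log([A⁻]/[HA]) = 3.41 + log(0.19/0.19)

pH = 3.41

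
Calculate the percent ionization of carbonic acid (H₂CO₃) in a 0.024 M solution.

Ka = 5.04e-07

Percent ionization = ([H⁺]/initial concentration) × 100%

Using Ka equilibrium: x² + Ka×x - Ka×C = 0. Solving: [H⁺] = 1.0973e-04. Percent = (1.0973e-04/0.024) × 100

Percent ionization = 0.457%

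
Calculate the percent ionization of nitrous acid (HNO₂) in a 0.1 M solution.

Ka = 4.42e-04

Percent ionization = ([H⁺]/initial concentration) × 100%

Using Ka equilibrium: x² + Ka×x - Ka×C = 0. Solving: [H⁺] = 6.4310e-03. Percent = (6.4310e-03/0.1) × 100

Percent ionization = 6.43%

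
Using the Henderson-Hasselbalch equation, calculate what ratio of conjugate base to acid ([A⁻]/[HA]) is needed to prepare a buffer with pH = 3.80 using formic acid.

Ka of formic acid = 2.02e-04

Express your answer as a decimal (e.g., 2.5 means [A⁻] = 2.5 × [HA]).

pKa = -log(2.02e-04) = 3.6946. pH = pKa + log([A⁻]/[HA]), so log([A⁻]/[HA]) = pH − pKa = 3.80 − 3.6946 = 0.1054. [A⁻]/[HA] = 10^(0.1054) = 1.27

[A⁻]/[HA] = 1.27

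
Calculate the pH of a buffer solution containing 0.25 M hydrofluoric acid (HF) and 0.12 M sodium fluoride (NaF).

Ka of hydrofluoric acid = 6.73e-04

pKa = -log(6.73e-04) = 3.17. pH = pKa + log([A⁻]/[HA]) = 3.17 + log(0.12/0.25)

pH = 2.85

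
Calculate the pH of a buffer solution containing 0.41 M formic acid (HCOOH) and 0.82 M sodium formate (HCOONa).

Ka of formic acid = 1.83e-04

pKa = -log(1.83e-04) = 3.74. pH = pKa + log([A⁻]/[HA]) = 3.74 + log(0.82/0.41)

pH = 4.04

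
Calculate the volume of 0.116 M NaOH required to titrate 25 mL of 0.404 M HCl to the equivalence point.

At equivalence: moles acid = moles base. moles HCl = 0.404 × 25/1000 = 0.0101 mol. V_base = moles / 0.116 × 1000 = 87.1 mL.

V_{base} = 87.1 mL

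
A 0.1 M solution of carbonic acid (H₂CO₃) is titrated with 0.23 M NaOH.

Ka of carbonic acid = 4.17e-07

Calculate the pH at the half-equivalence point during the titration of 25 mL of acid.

At half-equivalence [HA] = [A⁻], so Henderson-Hasselbalch gives pH = pKa = -log(4.17e-07) = 6.38.

pH = pKa = 6.38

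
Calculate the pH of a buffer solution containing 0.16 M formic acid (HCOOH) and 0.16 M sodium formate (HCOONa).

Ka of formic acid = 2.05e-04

pKa = -log(2.05e-04) = 3.69. pH = pKa + log([A⁻]/[HA]) = 3.69 + log(0.16/0.16)

pH = 3.69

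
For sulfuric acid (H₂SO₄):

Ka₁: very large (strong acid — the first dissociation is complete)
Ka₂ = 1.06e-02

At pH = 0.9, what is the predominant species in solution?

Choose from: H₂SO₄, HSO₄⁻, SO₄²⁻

The first dissociation is complete, so H₂SO₄ itself is never the predominant species in water; pKa₂ = -log(1.06e-02) = 1.97. For a polyprotic acid the predominant species crosses at each pKa: below pKa_n the protonated form dominates, above it the deprotonated form does. At pH = 0.9, the predominant species is HSO₄⁻.

HSO₄⁻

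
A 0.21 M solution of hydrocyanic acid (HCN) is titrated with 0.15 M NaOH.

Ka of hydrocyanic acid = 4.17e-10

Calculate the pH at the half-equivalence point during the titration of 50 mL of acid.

At half-equivalence [HA] = [A⁻], so Henderson-Hasselbalch gives pH = pKa = -log(4.17e-10) = 9.38.

pH = pKa = 9.38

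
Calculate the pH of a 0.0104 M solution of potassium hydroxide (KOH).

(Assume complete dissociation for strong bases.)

[OH⁻] = 0.0104 M for strong base. pOH = -log[OH⁻] = 1.98, pH = 14 - pOH

pH = 12.02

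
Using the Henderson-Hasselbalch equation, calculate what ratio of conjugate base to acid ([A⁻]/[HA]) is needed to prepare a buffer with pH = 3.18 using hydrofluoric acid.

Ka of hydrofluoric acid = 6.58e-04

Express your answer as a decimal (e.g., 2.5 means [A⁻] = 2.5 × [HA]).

pKa = -log(6.58e-04) = 3.1818. pH = pKa + log([A⁻]/[HA]), so log([A⁻]/[HA]) = pH − pKa = 3.18 − 3.1818 = -0.0018. [A⁻]/[HA] = 10^(-0.0018) = 0.996

[A⁻]/[HA] = 0.996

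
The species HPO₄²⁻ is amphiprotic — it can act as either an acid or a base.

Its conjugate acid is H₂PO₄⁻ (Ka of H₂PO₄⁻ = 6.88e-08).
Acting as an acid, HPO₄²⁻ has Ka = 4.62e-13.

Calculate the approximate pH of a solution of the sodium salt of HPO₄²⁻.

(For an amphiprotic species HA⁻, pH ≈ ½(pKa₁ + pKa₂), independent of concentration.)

pKa₁ = -log(6.88e-08) = 7.16; pKa₂ = -log(4.62e-13) = 12.34. For an amphiprotic species, pH ≈ ½(pKa₁ + pKa₂) = ½(7.16 + 12.34) = 9.75.

pH = 9.75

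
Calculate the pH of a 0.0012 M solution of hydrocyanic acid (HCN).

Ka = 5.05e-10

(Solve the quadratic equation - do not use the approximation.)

x² + Ka×x - Ka×C = 0. Using quadratic formula: [H⁺] = 7.7821e-07

pH = 6.11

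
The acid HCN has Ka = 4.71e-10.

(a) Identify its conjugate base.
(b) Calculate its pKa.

(a) The conjugate base is formed by removing one H⁺ from HCN, giving CN⁻. (b) pKa = -log(Ka) = -log(4.71e-10) = 9.33.

Conjugate base: CN⁻; pK_a = 9.33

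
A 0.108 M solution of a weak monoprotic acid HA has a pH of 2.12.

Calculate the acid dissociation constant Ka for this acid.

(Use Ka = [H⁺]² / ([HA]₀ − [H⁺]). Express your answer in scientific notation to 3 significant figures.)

[H⁺] = 10^(−pH) = 10^(−2.12) = 7.586e-03 M. For HA ⇌ H⁺ + A⁻, Ka = [H⁺][A⁻]/[HA] = [H⁺]² / ([HA]₀ − [H⁺]) = (7.586e-03)² / (0.108 − 7.586e-03) = 5.73e-04.

K_a = 5.73e-04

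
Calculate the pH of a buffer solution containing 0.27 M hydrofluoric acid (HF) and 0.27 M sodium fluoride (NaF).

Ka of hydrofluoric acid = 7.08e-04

pKa = -log(7.08e-04) = 3.15. pH = pKa + log([A⁻]/[HA]) = 3.15 + log(0.27/0.27)

pH = 3.15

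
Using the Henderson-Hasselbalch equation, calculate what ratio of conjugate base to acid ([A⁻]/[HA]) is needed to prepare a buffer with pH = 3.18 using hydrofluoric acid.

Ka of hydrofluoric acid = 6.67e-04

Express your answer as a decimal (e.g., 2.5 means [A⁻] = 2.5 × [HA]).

pKa = -log(6.67e-04) = 3.1759. pH = pKa + log([A⁻]/[HA]), so log([A⁻]/[HA]) = pH − pKa = 3.18 − 3.1759 = 0.0041. [A⁻]/[HA] = 10^(0.0041) = 1.01

[A⁻]/[HA] = 1.01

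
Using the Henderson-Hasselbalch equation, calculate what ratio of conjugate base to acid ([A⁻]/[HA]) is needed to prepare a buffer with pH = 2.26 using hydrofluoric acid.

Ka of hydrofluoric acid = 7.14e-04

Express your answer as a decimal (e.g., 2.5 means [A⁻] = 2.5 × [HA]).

pKa = -log(7.14e-04) = 3.1463. pH = pKa + log([A⁻]/[HA]), so log([A⁻]/[HA]) = pH − pKa = 2.26 − 3.1463 = -0.8863. [A⁻]/[HA] = 10^(-0.8863) = 0.130

[A⁻]/[HA] = 0.130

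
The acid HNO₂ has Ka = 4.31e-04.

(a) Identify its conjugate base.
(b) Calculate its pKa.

(a) The conjugate base is formed by removing one H⁺ from HNO₂, giving NO₂⁻. (b) pKa = -log(Ka) = -log(4.31e-04) = 3.37.

Conjugate base: NO₂⁻; pK_a = 3.37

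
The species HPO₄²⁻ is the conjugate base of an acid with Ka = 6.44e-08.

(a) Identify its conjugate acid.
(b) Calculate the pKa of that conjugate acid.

(a) The conjugate acid is formed by adding one H⁺ to HPO₄²⁻, giving H₂PO₄⁻. (b) pKa = -log(Ka) = -log(6.44e-08) = 7.19.

Conjugate acid: H₂PO₄⁻; pK_a = 7.19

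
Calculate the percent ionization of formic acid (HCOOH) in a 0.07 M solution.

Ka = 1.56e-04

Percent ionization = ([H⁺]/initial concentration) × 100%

Using Ka equilibrium: x² + Ka×x - Ka×C = 0. Solving: [H⁺] = 3.2275e-03. Percent = (3.2275e-03/0.07) × 100

Percent ionization = 4.61%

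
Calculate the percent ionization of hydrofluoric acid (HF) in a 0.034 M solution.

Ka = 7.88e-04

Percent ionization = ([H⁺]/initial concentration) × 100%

Using Ka equilibrium: x² + Ka×x - Ka×C = 0. Solving: [H⁺] = 4.7971e-03. Percent = (4.7971e-03/0.034) × 100

Percent ionization = 14.1%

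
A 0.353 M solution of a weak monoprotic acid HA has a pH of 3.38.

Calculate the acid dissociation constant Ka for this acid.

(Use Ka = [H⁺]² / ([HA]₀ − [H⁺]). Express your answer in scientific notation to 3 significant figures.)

[H⁺] = 10^(−pH) = 10^(−3.38) = 4.169e-04 M. For HA ⇌ H⁺ + A⁻, Ka = [H⁺][A⁻]/[HA] = [H⁺]² / ([HA]₀ − [H⁺]) = (4.169e-04)² / (0.353 − 4.169e-04) = 4.93e-07.

K_a = 4.93e-07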